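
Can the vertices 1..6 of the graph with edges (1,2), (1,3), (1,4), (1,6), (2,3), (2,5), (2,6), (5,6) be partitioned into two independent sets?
No (odd cycle of length 3: 2 -> 1 -> 3 -> 2)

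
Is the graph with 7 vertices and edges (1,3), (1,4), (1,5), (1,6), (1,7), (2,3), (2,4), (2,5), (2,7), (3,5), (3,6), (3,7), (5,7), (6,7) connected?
Yes (BFS from 1 visits [1, 3, 4, 5, 6, 7, 2] — all 7 vertices reached)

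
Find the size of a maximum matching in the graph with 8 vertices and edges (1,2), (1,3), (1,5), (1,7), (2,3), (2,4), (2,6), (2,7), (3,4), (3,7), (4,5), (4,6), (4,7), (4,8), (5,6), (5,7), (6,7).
4 (matching: (1,3), (2,6), (4,8), (5,7); upper bound floor(n/2) = floor(8/2) = 4)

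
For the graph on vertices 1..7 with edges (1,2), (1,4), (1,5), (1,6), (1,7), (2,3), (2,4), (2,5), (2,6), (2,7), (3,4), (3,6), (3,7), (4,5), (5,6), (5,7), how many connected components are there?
1 (components: {1, 2, 3, 4, 5, 6, 7})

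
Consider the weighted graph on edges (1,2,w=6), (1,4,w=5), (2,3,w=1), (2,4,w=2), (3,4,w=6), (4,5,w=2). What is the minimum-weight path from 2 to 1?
6 (path: 2 -> 1; weights 6 = 6)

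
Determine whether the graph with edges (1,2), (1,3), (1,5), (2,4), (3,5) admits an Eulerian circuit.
No (2 vertices have odd degree: {1, 4}; Eulerian circuit requires 0)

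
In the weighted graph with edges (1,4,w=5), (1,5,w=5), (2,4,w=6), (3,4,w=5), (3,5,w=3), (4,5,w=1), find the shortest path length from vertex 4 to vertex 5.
1 (path: 4 -> 5; weights 1 = 1)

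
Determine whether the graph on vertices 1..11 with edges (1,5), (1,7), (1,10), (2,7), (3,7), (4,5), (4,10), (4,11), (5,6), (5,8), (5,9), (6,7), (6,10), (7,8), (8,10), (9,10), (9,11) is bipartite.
Yes. Partition: {1, 2, 3, 4, 6, 8, 9}, {5, 7, 10, 11}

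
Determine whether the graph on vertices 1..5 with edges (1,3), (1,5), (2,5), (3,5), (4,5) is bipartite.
No (odd cycle of length 3: 5 -> 1 -> 3 -> 5)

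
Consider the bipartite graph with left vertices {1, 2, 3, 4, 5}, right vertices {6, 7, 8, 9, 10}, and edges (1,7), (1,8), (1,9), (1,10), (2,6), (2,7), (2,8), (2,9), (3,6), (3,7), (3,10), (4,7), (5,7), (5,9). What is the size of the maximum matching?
5 (matching: (1,10), (2,8), (3,6), (4,7), (5,9); upper bound min(|L|,|R|) = min(5,5) = 5)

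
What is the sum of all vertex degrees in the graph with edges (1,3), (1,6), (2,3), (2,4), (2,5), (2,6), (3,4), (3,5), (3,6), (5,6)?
20 (handshake: sum of degrees = 2|E| = 2 x 10 = 20)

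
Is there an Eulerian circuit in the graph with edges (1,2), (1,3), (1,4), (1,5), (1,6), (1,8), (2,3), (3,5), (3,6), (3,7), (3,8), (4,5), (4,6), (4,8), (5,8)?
No (2 vertices have odd degree: {6, 7}; Eulerian circuit requires 0)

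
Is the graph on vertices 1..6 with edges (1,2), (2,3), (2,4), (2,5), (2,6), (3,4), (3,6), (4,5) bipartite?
No (odd cycle of length 3: 5 -> 2 -> 4 -> 5)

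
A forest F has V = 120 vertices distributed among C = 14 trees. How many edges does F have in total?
106 (Each of the 14 component trees on V_i vertices has V_i - 1 edges; summing gives V - C = 120 - 14 = 106)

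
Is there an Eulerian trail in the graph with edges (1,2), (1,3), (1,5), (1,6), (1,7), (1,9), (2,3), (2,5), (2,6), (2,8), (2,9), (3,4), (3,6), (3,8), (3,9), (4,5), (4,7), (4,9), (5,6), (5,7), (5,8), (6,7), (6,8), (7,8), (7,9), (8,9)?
Yes — and in fact it has an Eulerian circuit (the graph is connected and all 9 vertices have even degree)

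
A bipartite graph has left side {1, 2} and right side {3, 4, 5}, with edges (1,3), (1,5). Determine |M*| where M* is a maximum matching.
1 (matching: (1,5); upper bound min(|L|,|R|) = min(2,3) = 2)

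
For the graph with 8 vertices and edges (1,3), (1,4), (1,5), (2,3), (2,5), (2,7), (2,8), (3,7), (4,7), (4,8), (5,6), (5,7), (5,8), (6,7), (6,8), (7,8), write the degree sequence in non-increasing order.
[6, 5, 5, 4, 3, 3, 3, 3] (degrees: deg(1)=3, deg(2)=4, deg(3)=3, deg(4)=3, deg(5)=5, deg(6)=3, deg(7)=6, deg(8)=5)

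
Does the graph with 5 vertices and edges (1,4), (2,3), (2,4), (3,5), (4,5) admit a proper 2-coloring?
Yes. Partition: {1, 2, 5}, {3, 4}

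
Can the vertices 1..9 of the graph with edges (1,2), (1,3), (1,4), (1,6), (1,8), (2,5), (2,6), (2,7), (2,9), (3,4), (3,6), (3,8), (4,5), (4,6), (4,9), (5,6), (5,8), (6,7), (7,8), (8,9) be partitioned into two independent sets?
No (odd cycle of length 3: 6 -> 1 -> 3 -> 6)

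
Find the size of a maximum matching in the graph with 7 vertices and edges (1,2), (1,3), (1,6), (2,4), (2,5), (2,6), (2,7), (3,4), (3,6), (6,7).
3 (matching: (1,3), (2,5), (6,7); upper bound floor(n/2) = floor(7/2) = 3)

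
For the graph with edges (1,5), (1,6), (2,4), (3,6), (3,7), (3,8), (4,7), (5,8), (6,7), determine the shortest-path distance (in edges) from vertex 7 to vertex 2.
2 (path: 7 -> 4 -> 2, 2 edges)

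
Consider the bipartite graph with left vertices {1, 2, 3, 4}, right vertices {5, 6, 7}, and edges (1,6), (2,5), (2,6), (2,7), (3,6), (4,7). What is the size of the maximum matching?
3 (matching: (1,6), (2,5), (4,7); upper bound min(|L|,|R|) = min(4,3) = 3)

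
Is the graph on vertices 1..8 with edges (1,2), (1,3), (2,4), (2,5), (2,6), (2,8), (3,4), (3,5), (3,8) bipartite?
Yes. Partition: {1, 4, 5, 6, 7, 8}, {2, 3}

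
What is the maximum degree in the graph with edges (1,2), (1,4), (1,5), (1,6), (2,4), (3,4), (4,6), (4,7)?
5 (attained at vertex 4)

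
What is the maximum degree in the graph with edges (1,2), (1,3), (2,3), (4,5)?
2 (attained at vertices 1, 2, 3)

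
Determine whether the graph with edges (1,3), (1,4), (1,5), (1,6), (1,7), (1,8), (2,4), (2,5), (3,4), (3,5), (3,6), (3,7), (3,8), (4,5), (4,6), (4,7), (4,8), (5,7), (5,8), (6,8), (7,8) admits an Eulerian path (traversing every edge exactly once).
Yes (the graph is connected and exactly 2 vertices have odd degree: {4, 7}; any Eulerian path must start and end at those)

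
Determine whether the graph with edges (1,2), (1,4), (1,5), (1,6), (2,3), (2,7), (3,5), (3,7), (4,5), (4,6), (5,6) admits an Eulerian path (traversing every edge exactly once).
No (4 vertices have odd degree: {2, 3, 4, 6}; Eulerian path requires 0 or 2)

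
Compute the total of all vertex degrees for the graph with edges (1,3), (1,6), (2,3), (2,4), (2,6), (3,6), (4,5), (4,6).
16 (handshake: sum of degrees = 2|E| = 2 x 8 = 16)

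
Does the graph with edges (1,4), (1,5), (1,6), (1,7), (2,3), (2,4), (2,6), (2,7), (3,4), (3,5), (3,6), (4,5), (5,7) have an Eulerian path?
Yes (the graph is connected and exactly 2 vertices have odd degree: {6, 7}; any Eulerian path must start and end at those)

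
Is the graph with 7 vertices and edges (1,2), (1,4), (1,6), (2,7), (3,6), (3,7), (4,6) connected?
No, it has 2 components: {1, 2, 3, 4, 6, 7}, {5}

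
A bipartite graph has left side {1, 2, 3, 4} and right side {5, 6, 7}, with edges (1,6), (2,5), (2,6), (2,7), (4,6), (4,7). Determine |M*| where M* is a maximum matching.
3 (matching: (1,6), (2,5), (4,7); upper bound min(|L|,|R|) = min(4,3) = 3)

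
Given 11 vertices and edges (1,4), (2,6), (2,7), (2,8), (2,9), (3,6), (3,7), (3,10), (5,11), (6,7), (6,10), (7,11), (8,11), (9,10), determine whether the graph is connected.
No, it has 2 components: {1, 4}, {2, 3, 5, 6, 7, 8, 9, 10, 11}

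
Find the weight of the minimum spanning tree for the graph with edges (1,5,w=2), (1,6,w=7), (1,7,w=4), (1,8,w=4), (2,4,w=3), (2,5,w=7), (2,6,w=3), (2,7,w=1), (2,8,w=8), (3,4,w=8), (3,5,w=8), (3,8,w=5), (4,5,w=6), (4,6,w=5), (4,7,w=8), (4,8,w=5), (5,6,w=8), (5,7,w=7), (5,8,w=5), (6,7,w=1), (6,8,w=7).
20 (MST edges: (1,5,w=2), (1,7,w=4), (1,8,w=4), (2,4,w=3), (2,7,w=1), (3,8,w=5), (6,7,w=1); sum of weights 2 + 4 + 4 + 3 + 1 + 5 + 1 = 20)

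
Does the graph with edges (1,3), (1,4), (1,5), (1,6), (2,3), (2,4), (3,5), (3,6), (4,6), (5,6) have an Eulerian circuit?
No (2 vertices have odd degree: {4, 5}; Eulerian circuit requires 0)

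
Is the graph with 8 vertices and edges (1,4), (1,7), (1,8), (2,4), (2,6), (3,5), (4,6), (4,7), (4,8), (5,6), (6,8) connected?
Yes (BFS from 1 visits [1, 4, 7, 8, 2, 6, 5, 3] — all 8 vertices reached)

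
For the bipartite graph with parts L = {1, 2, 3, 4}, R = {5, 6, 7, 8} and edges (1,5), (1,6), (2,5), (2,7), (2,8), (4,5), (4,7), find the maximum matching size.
3 (matching: (1,6), (2,8), (4,7); upper bound min(|L|,|R|) = min(4,4) = 4)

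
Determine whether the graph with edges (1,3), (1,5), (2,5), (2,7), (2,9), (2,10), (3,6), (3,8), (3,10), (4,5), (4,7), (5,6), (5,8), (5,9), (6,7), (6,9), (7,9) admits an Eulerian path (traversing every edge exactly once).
Yes — and in fact it has an Eulerian circuit (the graph is connected and all 10 vertices have even degree)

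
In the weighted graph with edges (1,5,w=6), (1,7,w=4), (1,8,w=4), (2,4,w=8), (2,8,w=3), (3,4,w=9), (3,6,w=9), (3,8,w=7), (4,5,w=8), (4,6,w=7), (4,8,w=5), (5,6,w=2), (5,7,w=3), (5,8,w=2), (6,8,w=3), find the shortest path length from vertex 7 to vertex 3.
12 (path: 7 -> 5 -> 8 -> 3; weights 3 + 2 + 7 = 12)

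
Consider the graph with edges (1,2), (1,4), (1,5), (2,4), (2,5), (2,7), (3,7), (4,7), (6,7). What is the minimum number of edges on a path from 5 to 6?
3 (path: 5 -> 2 -> 7 -> 6, 3 edges)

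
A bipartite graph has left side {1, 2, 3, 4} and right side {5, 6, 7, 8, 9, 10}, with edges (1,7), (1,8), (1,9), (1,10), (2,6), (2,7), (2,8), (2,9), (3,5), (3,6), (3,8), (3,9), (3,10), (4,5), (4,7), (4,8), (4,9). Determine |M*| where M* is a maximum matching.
4 (matching: (1,10), (2,9), (3,8), (4,7); upper bound min(|L|,|R|) = min(4,6) = 4)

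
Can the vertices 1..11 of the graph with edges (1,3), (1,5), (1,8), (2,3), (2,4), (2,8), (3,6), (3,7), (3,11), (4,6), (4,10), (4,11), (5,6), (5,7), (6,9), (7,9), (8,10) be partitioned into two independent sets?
Yes. Partition: {1, 2, 6, 7, 10, 11}, {3, 4, 5, 8, 9}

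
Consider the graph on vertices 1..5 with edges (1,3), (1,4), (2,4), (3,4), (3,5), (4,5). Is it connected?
Yes (BFS from 1 visits [1, 3, 4, 5, 2] — all 5 vertices reached)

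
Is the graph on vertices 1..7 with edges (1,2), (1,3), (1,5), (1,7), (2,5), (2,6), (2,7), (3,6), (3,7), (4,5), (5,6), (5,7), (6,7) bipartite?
No (odd cycle of length 3: 5 -> 1 -> 2 -> 5)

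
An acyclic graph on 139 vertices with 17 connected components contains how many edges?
122 (Each of the 17 component trees on V_i vertices has V_i - 1 edges; summing gives V - C = 139 - 17 = 122)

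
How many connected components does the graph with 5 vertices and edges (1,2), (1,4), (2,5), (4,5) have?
2 (components: {1, 2, 4, 5}, {3})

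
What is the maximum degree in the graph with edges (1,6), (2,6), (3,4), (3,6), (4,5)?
3 (attained at vertex 6)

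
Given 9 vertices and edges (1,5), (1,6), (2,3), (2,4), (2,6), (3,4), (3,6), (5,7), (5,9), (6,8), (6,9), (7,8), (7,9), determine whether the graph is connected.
Yes (BFS from 1 visits [1, 5, 6, 7, 9, 2, 3, 8, 4] — all 9 vertices reached)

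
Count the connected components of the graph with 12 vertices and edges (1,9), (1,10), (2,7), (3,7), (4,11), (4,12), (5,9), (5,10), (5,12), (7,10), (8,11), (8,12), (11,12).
2 (components: {1, 2, 3, 4, 5, 7, 8, 9, 10, 11, 12}, {6})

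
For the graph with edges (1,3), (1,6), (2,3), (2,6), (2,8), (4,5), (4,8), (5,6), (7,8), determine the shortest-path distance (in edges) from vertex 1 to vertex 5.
2 (path: 1 -> 6 -> 5, 2 edges)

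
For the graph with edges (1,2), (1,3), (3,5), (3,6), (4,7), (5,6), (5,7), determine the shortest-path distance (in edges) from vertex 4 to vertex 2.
5 (path: 4 -> 7 -> 5 -> 3 -> 1 -> 2, 5 edges)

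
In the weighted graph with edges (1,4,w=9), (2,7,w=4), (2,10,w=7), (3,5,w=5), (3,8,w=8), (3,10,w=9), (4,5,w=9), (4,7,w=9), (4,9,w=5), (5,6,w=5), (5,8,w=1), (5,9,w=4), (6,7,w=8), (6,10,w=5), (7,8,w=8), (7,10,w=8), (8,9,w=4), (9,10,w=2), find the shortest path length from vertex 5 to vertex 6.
5 (path: 5 -> 6; weights 5 = 5)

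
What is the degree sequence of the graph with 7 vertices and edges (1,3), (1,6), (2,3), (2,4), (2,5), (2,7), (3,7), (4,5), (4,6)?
[4, 3, 3, 2, 2, 2, 2] (degrees: deg(1)=2, deg(2)=4, deg(3)=3, deg(4)=3, deg(5)=2, deg(6)=2, deg(7)=2)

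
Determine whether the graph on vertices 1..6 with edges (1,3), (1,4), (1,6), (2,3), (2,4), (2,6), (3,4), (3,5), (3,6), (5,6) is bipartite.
No (odd cycle of length 3: 4 -> 1 -> 3 -> 4)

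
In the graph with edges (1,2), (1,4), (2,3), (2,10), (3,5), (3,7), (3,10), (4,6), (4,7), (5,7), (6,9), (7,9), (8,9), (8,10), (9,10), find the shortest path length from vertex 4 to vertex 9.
2 (path: 4 -> 7 -> 9, 2 edges)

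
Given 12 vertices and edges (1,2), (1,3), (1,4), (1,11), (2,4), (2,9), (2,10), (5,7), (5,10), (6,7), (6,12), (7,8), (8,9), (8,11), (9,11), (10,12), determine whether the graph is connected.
Yes (BFS from 1 visits [1, 2, 3, 4, 11, 9, 10, 8, 5, 12, 7, 6] — all 12 vertices reached)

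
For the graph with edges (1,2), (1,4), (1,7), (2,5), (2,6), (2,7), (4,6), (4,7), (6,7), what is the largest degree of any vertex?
4 (attained at vertices 2, 7)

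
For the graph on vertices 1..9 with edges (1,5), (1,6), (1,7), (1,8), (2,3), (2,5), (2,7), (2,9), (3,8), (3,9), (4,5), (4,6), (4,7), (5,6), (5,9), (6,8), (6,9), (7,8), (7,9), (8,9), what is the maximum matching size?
4 (matching: (1,8), (2,7), (3,9), (4,6); upper bound floor(n/2) = floor(9/2) = 4)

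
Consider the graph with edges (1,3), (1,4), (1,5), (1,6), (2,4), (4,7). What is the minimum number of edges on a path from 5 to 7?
3 (path: 5 -> 1 -> 4 -> 7, 3 edges)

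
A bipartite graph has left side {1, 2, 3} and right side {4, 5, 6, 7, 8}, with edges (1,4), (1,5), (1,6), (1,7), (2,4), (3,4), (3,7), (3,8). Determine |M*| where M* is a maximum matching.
3 (matching: (1,7), (2,4), (3,8); upper bound min(|L|,|R|) = min(3,5) = 3)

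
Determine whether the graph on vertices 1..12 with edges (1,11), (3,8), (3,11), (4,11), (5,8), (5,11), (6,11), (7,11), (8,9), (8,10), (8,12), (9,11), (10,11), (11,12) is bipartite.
Yes. Partition: {1, 2, 3, 4, 5, 6, 7, 9, 10, 12}, {8, 11}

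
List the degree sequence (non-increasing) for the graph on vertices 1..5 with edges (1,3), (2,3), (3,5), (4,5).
[3, 2, 1, 1, 1] (degrees: deg(1)=1, deg(2)=1, deg(3)=3, deg(4)=1, deg(5)=2)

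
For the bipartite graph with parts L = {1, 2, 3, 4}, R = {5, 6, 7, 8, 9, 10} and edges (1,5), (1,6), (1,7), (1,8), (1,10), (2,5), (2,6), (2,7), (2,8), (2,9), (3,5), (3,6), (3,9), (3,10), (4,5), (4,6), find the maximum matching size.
4 (matching: (1,10), (2,8), (3,9), (4,6); upper bound min(|L|,|R|) = min(4,6) = 4)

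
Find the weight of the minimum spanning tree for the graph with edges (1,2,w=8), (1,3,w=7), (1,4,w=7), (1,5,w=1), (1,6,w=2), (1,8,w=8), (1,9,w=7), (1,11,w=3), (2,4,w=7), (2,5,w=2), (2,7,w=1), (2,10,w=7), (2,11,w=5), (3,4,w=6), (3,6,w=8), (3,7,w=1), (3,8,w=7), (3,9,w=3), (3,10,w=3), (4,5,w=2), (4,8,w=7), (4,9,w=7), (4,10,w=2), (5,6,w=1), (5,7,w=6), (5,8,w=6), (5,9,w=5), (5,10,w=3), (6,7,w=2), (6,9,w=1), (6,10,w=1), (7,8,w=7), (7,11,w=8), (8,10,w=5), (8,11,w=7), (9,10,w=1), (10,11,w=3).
18 (MST edges: (1,5,w=1), (1,11,w=3), (2,5,w=2), (2,7,w=1), (3,7,w=1), (4,5,w=2), (5,6,w=1), (6,9,w=1), (6,10,w=1), (8,10,w=5); sum of weights 1 + 3 + 2 + 1 + 1 + 2 + 1 + 1 + 1 + 5 = 18)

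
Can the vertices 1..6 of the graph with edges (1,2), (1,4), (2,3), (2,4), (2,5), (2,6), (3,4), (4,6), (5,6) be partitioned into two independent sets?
No (odd cycle of length 3: 4 -> 1 -> 2 -> 4)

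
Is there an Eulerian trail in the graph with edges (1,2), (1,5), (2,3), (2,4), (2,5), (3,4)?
Yes — and in fact it has an Eulerian circuit (the graph is connected and all 5 vertices have even degree)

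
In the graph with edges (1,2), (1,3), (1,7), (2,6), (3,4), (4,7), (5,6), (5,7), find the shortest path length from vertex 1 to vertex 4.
2 (path: 1 -> 7 -> 4, 2 edges)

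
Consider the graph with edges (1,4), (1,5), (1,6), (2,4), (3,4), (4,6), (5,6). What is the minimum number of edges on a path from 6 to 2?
2 (path: 6 -> 4 -> 2, 2 edges)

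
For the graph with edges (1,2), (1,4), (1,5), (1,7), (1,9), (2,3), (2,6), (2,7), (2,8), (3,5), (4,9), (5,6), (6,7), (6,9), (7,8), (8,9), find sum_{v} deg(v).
32 (handshake: sum of degrees = 2|E| = 2 x 16 = 32)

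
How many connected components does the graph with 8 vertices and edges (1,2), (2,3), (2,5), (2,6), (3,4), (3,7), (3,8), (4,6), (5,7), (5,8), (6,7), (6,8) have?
1 (components: {1, 2, 3, 4, 5, 6, 7, 8})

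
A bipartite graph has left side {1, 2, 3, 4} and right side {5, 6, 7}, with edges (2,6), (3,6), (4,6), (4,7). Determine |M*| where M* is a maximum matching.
2 (matching: (2,6), (4,7); upper bound min(|L|,|R|) = min(4,3) = 3)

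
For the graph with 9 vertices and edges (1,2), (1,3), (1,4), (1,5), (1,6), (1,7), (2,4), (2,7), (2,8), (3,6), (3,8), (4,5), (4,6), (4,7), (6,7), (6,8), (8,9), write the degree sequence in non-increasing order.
[6, 5, 5, 4, 4, 4, 3, 2, 1] (degrees: deg(1)=6, deg(2)=4, deg(3)=3, deg(4)=5, deg(5)=2, deg(6)=5, deg(7)=4, deg(8)=4, deg(9)=1)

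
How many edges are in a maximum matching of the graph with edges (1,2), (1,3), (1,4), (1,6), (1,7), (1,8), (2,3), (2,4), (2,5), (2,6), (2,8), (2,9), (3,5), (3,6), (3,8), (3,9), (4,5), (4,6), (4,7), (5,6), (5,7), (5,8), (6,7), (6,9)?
4 (matching: (1,7), (2,8), (3,9), (4,6); upper bound floor(n/2) = floor(9/2) = 4)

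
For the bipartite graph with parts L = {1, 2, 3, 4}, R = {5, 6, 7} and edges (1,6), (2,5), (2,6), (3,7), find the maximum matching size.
3 (matching: (1,6), (2,5), (3,7); upper bound min(|L|,|R|) = min(4,3) = 3)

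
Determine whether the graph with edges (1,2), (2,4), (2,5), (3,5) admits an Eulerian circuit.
No (4 vertices have odd degree: {1, 2, 3, 4}; Eulerian circuit requires 0)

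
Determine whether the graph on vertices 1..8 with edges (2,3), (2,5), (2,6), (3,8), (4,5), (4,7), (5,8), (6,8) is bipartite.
Yes. Partition: {1, 2, 4, 8}, {3, 5, 6, 7}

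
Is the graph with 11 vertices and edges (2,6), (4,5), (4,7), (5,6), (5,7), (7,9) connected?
No, it has 6 components: {1}, {2, 4, 5, 6, 7, 9}, {3}, {8}, {10}, {11}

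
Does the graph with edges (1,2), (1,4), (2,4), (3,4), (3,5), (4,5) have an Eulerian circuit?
Yes (the graph is connected and all 5 vertices have even degree)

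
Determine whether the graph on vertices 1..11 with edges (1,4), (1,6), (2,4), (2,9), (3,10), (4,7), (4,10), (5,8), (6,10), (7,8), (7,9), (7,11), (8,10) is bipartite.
Yes. Partition: {1, 2, 5, 7, 10}, {3, 4, 6, 8, 9, 11}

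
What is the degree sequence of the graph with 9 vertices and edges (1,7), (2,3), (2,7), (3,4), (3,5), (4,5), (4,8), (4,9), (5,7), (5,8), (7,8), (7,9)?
[5, 4, 4, 3, 3, 2, 2, 1, 0] (degrees: deg(1)=1, deg(2)=2, deg(3)=3, deg(4)=4, deg(5)=4, deg(6)=0, deg(7)=5, deg(8)=3, deg(9)=2)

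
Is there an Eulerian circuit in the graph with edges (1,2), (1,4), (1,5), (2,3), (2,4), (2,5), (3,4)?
No (2 vertices have odd degree: {1, 4}; Eulerian circuit requires 0)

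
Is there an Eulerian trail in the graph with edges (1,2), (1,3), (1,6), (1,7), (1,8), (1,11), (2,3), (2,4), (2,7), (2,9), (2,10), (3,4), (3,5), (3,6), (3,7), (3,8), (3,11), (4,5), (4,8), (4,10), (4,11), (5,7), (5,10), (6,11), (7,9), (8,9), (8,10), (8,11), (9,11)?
Yes (the graph is connected and exactly 2 vertices have odd degree: {6, 7}; any Eulerian path must start and end at those)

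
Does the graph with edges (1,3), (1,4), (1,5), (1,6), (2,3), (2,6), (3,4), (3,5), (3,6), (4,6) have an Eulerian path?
Yes (the graph is connected and exactly 2 vertices have odd degree: {3, 4}; any Eulerian path must start and end at those)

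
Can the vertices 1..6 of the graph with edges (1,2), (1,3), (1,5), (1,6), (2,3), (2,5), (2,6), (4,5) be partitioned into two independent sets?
No (odd cycle of length 3: 5 -> 1 -> 2 -> 5)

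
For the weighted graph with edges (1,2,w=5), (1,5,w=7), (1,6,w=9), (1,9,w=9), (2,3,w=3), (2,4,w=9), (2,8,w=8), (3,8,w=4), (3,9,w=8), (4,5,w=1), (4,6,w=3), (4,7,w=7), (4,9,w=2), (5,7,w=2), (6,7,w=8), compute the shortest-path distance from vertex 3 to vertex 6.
13 (path: 3 -> 9 -> 4 -> 6; weights 8 + 2 + 3 = 13)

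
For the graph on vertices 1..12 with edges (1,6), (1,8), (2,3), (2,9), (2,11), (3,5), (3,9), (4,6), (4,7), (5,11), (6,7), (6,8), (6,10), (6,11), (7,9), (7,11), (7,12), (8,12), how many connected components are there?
1 (components: {1, 2, 3, 4, 5, 6, 7, 8, 9, 10, 11, 12})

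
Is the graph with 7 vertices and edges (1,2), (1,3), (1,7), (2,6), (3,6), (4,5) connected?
No, it has 2 components: {1, 2, 3, 6, 7}, {4, 5}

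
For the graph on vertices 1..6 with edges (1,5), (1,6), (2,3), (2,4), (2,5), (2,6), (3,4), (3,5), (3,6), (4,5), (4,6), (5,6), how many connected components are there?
1 (components: {1, 2, 3, 4, 5, 6})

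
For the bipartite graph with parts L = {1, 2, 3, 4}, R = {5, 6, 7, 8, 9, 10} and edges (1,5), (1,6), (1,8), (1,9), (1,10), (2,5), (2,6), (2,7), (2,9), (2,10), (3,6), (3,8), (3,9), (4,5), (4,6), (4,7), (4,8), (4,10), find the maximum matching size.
4 (matching: (1,10), (2,9), (3,8), (4,7); upper bound min(|L|,|R|) = min(4,6) = 4)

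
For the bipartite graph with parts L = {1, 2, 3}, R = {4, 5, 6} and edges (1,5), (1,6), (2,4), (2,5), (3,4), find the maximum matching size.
3 (matching: (1,6), (2,5), (3,4); upper bound min(|L|,|R|) = min(3,3) = 3)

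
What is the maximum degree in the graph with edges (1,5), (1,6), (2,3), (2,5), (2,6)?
3 (attained at vertex 2)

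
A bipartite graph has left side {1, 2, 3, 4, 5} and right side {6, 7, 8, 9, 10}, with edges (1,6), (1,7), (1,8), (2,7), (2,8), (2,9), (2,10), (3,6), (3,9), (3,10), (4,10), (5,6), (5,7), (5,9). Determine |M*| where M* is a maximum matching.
5 (matching: (1,8), (2,7), (3,9), (4,10), (5,6); upper bound min(|L|,|R|) = min(5,5) = 5)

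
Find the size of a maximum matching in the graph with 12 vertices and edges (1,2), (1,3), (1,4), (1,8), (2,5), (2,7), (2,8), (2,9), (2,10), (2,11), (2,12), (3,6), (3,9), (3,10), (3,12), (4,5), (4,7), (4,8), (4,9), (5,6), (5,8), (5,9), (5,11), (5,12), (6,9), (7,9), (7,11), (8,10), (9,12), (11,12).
6 (matching: (1,2), (3,12), (4,9), (5,6), (7,11), (8,10); upper bound floor(n/2) = floor(12/2) = 6)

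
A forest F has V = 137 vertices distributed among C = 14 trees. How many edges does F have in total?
123 (Each of the 14 component trees on V_i vertices has V_i - 1 edges; summing gives V - C = 137 - 14 = 123)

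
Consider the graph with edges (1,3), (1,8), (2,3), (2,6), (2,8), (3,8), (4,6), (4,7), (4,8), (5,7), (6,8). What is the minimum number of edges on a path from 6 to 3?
2 (path: 6 -> 2 -> 3, 2 edges)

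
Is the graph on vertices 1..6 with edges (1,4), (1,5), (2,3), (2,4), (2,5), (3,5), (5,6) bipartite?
No (odd cycle of length 5: 2 -> 4 -> 1 -> 5 -> 3 -> 2)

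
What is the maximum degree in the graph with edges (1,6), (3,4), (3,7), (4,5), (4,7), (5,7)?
3 (attained at vertices 4, 7)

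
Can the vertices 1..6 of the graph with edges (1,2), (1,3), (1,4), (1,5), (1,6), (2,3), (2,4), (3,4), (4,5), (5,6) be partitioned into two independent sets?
No (odd cycle of length 3: 5 -> 1 -> 4 -> 5)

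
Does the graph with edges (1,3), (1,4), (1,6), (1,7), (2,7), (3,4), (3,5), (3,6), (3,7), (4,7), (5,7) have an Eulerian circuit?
No (4 vertices have odd degree: {2, 3, 4, 7}; Eulerian circuit requires 0)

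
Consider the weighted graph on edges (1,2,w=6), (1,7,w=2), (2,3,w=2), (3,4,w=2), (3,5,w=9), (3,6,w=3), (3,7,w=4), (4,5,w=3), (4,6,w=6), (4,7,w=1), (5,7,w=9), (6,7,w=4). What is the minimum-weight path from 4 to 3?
2 (path: 4 -> 3; weights 2 = 2)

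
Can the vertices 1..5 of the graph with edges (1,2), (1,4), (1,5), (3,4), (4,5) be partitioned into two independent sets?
No (odd cycle of length 3: 5 -> 1 -> 4 -> 5)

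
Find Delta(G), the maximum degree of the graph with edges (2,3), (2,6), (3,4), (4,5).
2 (attained at vertices 2, 3, 4)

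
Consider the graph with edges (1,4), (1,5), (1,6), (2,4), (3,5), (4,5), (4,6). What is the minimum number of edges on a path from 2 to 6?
2 (path: 2 -> 4 -> 6, 2 edges)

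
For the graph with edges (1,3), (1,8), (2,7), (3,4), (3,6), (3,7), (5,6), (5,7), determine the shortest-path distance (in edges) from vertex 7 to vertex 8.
3 (path: 7 -> 3 -> 1 -> 8, 3 edges)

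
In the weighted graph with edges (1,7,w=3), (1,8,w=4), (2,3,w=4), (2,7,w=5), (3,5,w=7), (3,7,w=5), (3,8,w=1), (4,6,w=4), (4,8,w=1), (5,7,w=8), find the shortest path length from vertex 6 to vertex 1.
9 (path: 6 -> 4 -> 8 -> 1; weights 4 + 1 + 4 = 9)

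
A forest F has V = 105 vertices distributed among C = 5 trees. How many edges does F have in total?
100 (Each of the 5 component trees on V_i vertices has V_i - 1 edges; summing gives V - C = 105 - 5 = 100)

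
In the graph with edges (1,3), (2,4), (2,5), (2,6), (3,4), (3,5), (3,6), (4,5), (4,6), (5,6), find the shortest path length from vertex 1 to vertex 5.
2 (path: 1 -> 3 -> 5, 2 edges)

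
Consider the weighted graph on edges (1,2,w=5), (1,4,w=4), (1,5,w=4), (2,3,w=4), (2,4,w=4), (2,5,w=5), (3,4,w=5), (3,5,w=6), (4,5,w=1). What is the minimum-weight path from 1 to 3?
9 (path: 1 -> 2 -> 3; weights 5 + 4 = 9)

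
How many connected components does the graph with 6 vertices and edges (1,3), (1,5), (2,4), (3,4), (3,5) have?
2 (components: {1, 2, 3, 4, 5}, {6})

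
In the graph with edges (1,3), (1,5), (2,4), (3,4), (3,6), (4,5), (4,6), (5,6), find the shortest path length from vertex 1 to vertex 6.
2 (path: 1 -> 5 -> 6, 2 edges)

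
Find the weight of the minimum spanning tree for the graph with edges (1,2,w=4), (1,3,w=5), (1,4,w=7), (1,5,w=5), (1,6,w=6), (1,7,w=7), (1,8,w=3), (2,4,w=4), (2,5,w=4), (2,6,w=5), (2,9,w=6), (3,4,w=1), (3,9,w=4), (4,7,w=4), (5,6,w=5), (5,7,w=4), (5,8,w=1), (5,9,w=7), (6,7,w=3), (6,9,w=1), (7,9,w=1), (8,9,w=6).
19 (MST edges: (1,2,w=4), (1,8,w=3), (2,4,w=4), (3,4,w=1), (3,9,w=4), (5,8,w=1), (6,9,w=1), (7,9,w=1); sum of weights 4 + 3 + 4 + 1 + 4 + 1 + 1 + 1 = 19)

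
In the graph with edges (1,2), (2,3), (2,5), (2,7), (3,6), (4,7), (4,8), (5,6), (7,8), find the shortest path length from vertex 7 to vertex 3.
2 (path: 7 -> 2 -> 3, 2 edges)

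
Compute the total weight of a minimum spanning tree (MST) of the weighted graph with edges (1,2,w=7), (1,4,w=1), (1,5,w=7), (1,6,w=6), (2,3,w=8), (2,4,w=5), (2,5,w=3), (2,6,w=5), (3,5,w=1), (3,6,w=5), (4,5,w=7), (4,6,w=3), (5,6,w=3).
11 (MST edges: (1,4,w=1), (2,5,w=3), (3,5,w=1), (4,6,w=3), (5,6,w=3); sum of weights 1 + 3 + 1 + 3 + 3 = 11)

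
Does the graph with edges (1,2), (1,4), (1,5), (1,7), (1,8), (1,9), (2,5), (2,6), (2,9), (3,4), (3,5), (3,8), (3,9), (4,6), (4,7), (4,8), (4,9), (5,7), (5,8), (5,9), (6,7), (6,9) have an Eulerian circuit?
Yes (the graph is connected and all 9 vertices have even degree)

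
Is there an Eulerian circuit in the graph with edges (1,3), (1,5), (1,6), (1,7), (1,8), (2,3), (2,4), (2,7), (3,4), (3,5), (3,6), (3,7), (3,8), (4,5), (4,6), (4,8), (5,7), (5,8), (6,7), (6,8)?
No (8 vertices have odd degree: {1, 2, 3, 4, 5, 6, 7, 8}; Eulerian circuit requires 0)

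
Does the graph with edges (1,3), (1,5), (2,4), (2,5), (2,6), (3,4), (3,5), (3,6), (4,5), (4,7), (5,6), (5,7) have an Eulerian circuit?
No (2 vertices have odd degree: {2, 6}; Eulerian circuit requires 0)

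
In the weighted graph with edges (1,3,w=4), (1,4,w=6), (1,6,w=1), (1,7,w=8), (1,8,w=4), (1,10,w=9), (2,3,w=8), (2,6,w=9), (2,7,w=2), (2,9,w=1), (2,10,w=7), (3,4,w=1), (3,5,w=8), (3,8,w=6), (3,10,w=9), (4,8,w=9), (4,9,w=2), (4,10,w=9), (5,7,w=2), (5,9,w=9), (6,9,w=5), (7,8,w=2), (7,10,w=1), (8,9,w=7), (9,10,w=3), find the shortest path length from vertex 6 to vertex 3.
5 (path: 6 -> 1 -> 3; weights 1 + 4 = 5)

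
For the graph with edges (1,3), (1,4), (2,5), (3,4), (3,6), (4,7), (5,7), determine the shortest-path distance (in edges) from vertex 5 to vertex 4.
2 (path: 5 -> 7 -> 4, 2 edges)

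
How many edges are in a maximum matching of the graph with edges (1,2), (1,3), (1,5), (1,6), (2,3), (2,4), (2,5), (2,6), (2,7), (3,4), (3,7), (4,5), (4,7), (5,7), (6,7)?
3 (matching: (1,6), (2,7), (4,5); upper bound floor(n/2) = floor(7/2) = 3)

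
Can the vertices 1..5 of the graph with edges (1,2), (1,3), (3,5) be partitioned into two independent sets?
Yes. Partition: {1, 4, 5}, {2, 3}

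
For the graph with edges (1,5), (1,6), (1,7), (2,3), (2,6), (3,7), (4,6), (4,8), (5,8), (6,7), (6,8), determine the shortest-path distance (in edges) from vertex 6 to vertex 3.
2 (path: 6 -> 2 -> 3, 2 edges)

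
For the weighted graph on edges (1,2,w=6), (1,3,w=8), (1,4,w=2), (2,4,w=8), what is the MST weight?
16 (MST edges: (1,2,w=6), (1,3,w=8), (1,4,w=2); sum of weights 6 + 8 + 2 = 16)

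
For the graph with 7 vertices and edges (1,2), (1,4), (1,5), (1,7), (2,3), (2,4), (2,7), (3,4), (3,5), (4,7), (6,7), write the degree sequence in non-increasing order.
[4, 4, 4, 4, 3, 2, 1] (degrees: deg(1)=4, deg(2)=4, deg(3)=3, deg(4)=4, deg(5)=2, deg(6)=1, deg(7)=4)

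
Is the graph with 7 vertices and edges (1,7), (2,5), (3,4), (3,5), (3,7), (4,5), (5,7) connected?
No, it has 2 components: {1, 2, 3, 4, 5, 7}, {6}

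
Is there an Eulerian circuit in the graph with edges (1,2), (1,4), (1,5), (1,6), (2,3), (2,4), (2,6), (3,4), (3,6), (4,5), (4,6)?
No (2 vertices have odd degree: {3, 4}; Eulerian circuit requires 0)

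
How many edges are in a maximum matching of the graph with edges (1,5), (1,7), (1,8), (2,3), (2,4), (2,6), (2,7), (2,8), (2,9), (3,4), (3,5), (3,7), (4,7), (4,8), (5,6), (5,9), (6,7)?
4 (matching: (1,8), (2,3), (5,9), (6,7); upper bound floor(n/2) = floor(9/2) = 4)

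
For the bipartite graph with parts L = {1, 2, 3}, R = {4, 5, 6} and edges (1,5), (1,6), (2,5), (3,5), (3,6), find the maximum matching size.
2 (matching: (1,6), (2,5); upper bound min(|L|,|R|) = min(3,3) = 3)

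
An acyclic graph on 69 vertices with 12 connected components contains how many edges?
57 (Each of the 12 component trees on V_i vertices has V_i - 1 edges; summing gives V - C = 69 - 12 = 57)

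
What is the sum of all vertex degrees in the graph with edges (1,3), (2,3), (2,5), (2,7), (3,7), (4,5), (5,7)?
14 (handshake: sum of degrees = 2|E| = 2 x 7 = 14)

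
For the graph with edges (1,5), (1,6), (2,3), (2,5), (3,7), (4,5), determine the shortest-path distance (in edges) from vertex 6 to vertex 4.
3 (path: 6 -> 1 -> 5 -> 4, 3 edges)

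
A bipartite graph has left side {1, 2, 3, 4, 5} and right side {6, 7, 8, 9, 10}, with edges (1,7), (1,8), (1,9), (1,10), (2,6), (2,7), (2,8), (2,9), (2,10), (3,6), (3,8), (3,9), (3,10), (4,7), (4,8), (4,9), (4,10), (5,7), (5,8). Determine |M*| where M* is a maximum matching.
5 (matching: (1,10), (2,9), (3,6), (4,7), (5,8); upper bound min(|L|,|R|) = min(5,5) = 5)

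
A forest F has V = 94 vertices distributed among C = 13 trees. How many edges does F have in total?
81 (Each of the 13 component trees on V_i vertices has V_i - 1 edges; summing gives V - C = 94 - 13 = 81)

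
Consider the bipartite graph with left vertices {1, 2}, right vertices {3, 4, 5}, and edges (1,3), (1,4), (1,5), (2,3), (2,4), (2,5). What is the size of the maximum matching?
2 (matching: (1,5), (2,4); upper bound min(|L|,|R|) = min(2,3) = 2)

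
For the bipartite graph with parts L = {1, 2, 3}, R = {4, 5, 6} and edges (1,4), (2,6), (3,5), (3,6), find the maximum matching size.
3 (matching: (1,4), (2,6), (3,5); upper bound min(|L|,|R|) = min(3,3) = 3)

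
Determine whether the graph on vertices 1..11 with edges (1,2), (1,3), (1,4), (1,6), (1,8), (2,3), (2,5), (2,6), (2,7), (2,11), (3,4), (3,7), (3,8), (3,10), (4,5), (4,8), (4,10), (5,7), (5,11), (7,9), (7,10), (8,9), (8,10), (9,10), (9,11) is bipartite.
No (odd cycle of length 3: 4 -> 1 -> 8 -> 4)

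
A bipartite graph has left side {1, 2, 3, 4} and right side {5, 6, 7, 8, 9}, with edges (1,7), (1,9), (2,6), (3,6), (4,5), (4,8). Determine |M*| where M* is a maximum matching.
3 (matching: (1,9), (2,6), (4,8); upper bound min(|L|,|R|) = min(4,5) = 4)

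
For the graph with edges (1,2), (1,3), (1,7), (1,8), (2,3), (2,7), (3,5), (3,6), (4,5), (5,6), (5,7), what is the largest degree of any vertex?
4 (attained at vertices 1, 3, 5)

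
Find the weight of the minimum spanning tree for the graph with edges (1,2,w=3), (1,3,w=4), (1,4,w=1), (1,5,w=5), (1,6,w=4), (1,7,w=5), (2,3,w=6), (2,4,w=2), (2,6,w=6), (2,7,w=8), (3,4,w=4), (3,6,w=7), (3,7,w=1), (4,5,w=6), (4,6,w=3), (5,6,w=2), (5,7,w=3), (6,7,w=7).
12 (MST edges: (1,4,w=1), (2,4,w=2), (3,7,w=1), (4,6,w=3), (5,6,w=2), (5,7,w=3); sum of weights 1 + 2 + 1 + 3 + 2 + 3 = 12)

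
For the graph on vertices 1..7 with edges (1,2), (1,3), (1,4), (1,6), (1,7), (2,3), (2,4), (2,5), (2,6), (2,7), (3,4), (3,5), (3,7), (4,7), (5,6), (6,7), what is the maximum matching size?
3 (matching: (1,6), (2,5), (3,7); upper bound floor(n/2) = floor(7/2) = 3)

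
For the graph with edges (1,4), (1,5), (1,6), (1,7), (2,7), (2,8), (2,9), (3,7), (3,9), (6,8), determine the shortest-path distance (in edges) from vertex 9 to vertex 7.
2 (path: 9 -> 2 -> 7, 2 edges)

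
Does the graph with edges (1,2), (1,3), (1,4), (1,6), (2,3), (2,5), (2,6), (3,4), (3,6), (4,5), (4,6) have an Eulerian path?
Yes — and in fact it has an Eulerian circuit (the graph is connected and all 6 vertices have even degree)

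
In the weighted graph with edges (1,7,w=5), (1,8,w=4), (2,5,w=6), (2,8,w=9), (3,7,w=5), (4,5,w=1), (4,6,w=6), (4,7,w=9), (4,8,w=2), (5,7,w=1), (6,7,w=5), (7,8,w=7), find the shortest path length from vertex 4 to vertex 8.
2 (path: 4 -> 8; weights 2 = 2)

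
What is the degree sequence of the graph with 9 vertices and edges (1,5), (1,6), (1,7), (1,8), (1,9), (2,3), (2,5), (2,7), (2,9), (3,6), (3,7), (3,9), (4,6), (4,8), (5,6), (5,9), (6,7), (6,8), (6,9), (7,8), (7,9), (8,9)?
[7, 7, 6, 5, 5, 4, 4, 4, 2] (degrees: deg(1)=5, deg(2)=4, deg(3)=4, deg(4)=2, deg(5)=4, deg(6)=7, deg(7)=6, deg(8)=5, deg(9)=7)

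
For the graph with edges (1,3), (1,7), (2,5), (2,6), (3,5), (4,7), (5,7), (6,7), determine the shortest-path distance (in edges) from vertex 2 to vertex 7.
2 (path: 2 -> 5 -> 7, 2 edges)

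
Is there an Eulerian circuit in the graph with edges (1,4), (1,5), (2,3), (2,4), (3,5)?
Yes (the graph is connected and all 5 vertices have even degree)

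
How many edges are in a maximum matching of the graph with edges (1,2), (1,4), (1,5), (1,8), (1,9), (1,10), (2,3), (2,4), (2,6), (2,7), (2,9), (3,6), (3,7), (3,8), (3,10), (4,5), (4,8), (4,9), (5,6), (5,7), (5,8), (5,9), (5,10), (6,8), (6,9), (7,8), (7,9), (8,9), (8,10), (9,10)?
5 (matching: (1,9), (2,6), (3,10), (4,8), (5,7); upper bound floor(n/2) = floor(10/2) = 5)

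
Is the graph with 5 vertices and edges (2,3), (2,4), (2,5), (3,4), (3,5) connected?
No, it has 2 components: {1}, {2, 3, 4, 5}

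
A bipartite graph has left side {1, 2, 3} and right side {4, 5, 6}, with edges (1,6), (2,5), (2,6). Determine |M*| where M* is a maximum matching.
2 (matching: (1,6), (2,5); upper bound min(|L|,|R|) = min(3,3) = 3)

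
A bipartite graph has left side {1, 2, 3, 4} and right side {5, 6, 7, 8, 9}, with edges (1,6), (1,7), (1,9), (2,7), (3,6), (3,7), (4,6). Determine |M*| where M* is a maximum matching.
3 (matching: (1,9), (2,7), (3,6); upper bound min(|L|,|R|) = min(4,5) = 4)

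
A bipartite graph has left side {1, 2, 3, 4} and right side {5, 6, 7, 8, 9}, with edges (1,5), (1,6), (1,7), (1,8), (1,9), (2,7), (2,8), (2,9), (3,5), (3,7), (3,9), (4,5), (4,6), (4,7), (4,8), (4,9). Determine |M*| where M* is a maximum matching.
4 (matching: (1,9), (2,8), (3,7), (4,6); upper bound min(|L|,|R|) = min(4,5) = 4)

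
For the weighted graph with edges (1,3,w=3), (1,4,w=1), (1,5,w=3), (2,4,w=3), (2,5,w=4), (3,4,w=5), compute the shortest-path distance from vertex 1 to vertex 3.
3 (path: 1 -> 3; weights 3 = 3)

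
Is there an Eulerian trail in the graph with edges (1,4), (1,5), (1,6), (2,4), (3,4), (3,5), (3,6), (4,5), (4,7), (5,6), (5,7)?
No (6 vertices have odd degree: {1, 2, 3, 4, 5, 6}; Eulerian path requires 0 or 2)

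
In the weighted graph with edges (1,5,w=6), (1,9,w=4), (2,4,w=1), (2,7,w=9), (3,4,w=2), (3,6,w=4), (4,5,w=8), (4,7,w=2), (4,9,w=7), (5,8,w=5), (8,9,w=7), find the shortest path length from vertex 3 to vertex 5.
10 (path: 3 -> 4 -> 5; weights 2 + 8 = 10)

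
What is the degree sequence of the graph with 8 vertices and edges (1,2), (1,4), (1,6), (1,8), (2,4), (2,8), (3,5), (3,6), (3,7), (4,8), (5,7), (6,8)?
[4, 4, 3, 3, 3, 3, 2, 2] (degrees: deg(1)=4, deg(2)=3, deg(3)=3, deg(4)=3, deg(5)=2, deg(6)=3, deg(7)=2, deg(8)=4)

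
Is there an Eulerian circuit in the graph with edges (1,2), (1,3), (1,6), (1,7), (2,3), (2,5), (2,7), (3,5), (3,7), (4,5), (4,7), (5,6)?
Yes (the graph is connected and all 7 vertices have even degree)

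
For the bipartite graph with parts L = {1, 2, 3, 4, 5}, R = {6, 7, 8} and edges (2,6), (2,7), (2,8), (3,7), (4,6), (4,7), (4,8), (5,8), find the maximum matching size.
3 (matching: (2,8), (3,7), (4,6); upper bound min(|L|,|R|) = min(5,3) = 3)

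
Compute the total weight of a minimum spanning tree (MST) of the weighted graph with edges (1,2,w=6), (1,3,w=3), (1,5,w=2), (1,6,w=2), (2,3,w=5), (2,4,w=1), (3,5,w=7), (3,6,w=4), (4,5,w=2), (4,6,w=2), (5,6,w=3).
10 (MST edges: (1,3,w=3), (1,5,w=2), (1,6,w=2), (2,4,w=1), (4,6,w=2); sum of weights 3 + 2 + 2 + 1 + 2 = 10)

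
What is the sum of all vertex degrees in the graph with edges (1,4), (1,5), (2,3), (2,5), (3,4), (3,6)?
12 (handshake: sum of degrees = 2|E| = 2 x 6 = 12)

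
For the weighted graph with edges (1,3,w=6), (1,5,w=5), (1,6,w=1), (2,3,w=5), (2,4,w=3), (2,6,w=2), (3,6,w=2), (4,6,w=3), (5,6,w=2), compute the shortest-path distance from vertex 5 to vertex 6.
2 (path: 5 -> 6; weights 2 = 2)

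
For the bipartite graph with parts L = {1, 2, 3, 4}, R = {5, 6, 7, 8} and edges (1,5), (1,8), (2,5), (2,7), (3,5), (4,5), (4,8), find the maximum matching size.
3 (matching: (1,8), (2,7), (3,5); upper bound min(|L|,|R|) = min(4,4) = 4)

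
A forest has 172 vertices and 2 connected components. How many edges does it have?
170 (Each of the 2 component trees on V_i vertices has V_i - 1 edges; summing gives V - C = 172 - 2 = 170)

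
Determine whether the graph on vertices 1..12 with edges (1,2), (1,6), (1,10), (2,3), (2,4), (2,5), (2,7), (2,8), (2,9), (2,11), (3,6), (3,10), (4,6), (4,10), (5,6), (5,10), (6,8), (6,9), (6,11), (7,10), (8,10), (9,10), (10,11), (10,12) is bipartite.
Yes. Partition: {1, 3, 4, 5, 7, 8, 9, 11, 12}, {2, 6, 10}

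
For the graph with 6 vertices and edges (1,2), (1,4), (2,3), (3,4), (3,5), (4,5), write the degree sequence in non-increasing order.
[3, 3, 2, 2, 2, 0] (degrees: deg(1)=2, deg(2)=2, deg(3)=3, deg(4)=3, deg(5)=2, deg(6)=0)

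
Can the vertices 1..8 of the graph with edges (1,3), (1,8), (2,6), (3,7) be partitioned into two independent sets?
Yes. Partition: {1, 2, 4, 5, 7}, {3, 6, 8}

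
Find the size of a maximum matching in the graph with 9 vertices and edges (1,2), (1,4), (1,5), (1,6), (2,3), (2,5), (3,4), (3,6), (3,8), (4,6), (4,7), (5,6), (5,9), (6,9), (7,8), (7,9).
4 (matching: (1,5), (3,8), (4,7), (6,9); upper bound floor(n/2) = floor(9/2) = 4)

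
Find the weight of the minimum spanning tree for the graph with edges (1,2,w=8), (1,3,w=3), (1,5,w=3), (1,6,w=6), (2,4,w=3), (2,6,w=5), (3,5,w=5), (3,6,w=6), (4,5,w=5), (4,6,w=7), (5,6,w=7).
19 (MST edges: (1,3,w=3), (1,5,w=3), (2,4,w=3), (2,6,w=5), (4,5,w=5); sum of weights 3 + 3 + 3 + 5 + 5 = 19)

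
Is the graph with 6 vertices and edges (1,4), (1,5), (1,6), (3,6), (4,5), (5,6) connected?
No, it has 2 components: {1, 3, 4, 5, 6}, {2}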